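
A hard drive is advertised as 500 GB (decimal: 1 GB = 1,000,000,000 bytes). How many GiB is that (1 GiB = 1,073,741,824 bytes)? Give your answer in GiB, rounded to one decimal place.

465.7 GiB

500 GB = 500 × 10^9 bytes = 500,000,000,000 bytes
1 GiB = 1,073,741,824 bytes
500,000,000,000 / 1,073,741,824 = 465.7 GiB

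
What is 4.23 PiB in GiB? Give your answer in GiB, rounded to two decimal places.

4.23 PiB = 4.23 × 2^50 bytes = 4,762,556,605,944,299.52 bytes
1 GiB = 2^30 bytes = 1,073,741,824 bytes
4,762,556,605,944,299.52 / 1,073,741,824 = 4,435,476.48 GiB

4,435,476.48 GiB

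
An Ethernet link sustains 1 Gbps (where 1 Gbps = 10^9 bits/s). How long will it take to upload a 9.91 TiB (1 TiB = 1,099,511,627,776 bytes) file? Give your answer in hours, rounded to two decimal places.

9.91 TiB = 10,896,160,231,260.16 bytes = 87,169,281,850,081.28 bits
1 Gbps = 1,000,000,000 bits/s
time = 87,169,281,850,081.28 / 1,000,000,000 = 87,169.2819 s
87,169.2819 s / 3600 = 24.21 hours

24.21 hours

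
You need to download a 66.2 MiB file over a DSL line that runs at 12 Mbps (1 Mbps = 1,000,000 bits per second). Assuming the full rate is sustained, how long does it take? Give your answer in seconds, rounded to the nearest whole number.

46 seconds

66.2 MiB = 69,415,731.2 bytes = 555,325,849.6 bits
12 Mbps = 12,000,000 bits/s
time = 555,325,849.6 / 12,000,000 = 46 s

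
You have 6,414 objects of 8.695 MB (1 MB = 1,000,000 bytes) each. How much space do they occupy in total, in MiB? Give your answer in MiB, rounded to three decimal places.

53,186.159 MiB

Total = 6,414 × 8.695 MB = 55769.73 MB
= 55769.73 × 1,000,000 bytes = 55,769,730,000 bytes
1 MiB = 1,048,576 bytes
55,769,730,000 / 1,048,576 = 53,186.159 MiB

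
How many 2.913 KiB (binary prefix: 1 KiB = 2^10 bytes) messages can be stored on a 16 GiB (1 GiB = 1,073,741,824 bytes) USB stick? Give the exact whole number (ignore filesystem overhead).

5,759,428

Capacity: 16 GiB = 17,179,869,184 bytes
Per item: 2.913 KiB = 2,982.912 bytes
⌊17,179,869,184 / 2,982.912⌋ = 5,759,428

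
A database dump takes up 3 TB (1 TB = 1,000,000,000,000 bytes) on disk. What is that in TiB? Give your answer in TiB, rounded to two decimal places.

3 TB × 1,000,000,000,000 bytes/TB = 3,000,000,000,000 bytes
1 TiB = 2^40 bytes = 1,099,511,627,776 bytes
3,000,000,000,000 / 1,099,511,627,776 = 2.73 TiB

2.73 TiB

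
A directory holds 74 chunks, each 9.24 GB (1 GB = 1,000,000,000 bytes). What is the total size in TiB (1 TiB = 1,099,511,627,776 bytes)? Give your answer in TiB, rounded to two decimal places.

Total = 74 × 9.24 GB = 683.76 GB
= 683.76 × 1,000,000,000 bytes = 683,760,000,000 bytes
1 TiB = 1,099,511,627,776 bytes
683,760,000,000 / 1,099,511,627,776 = 0.62 TiB

0.62 TiB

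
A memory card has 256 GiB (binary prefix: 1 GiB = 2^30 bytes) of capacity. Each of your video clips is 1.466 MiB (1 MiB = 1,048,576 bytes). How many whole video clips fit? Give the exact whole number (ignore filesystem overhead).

Capacity: 256 GiB = 274,877,906,944 bytes
Per item: 1.466 MiB = 1,537,212.416 bytes
⌊274,877,906,944 / 1,537,212.416⌋ = 178,815

178,815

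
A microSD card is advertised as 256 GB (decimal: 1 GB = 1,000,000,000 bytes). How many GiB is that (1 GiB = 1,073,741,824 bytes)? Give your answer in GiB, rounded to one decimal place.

238.4 GiB

256 GB × 1,000,000,000 bytes/GB = 256,000,000,000 bytes
1 GiB = 1,073,741,824 bytes
256,000,000,000 / 1,073,741,824 = 238.4 GiB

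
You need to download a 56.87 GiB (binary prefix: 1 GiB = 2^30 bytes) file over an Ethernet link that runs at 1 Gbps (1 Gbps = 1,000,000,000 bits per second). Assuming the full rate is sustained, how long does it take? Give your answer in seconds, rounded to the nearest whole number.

56.87 GiB = 61,063,697,530.88 bytes = 488,509,580,247.04 bits
1 Gbps = 1,000,000,000 bits/s
time = 488,509,580,247.04 / 1,000,000,000 = 489 s

489 seconds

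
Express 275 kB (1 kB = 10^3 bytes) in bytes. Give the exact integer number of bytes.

275,000 bytes

275 × 1,000 = 275,000 bytes  (1 kB = 10^3 bytes)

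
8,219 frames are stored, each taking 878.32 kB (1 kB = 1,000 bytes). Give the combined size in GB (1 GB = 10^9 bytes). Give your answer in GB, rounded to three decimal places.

7.219 GB

Total = 8,219 × 878.32 kB = 7218912.08 kB
= 7218912.08 × 1,000 bytes = 7,218,912,080 bytes
1 GB = 1,000,000,000 bytes
7,218,912,080 / 1,000,000,000 = 7.219 GB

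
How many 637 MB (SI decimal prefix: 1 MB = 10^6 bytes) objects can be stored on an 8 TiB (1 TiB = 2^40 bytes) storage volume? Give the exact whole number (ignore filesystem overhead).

Capacity: 8 TiB = 8,796,093,022,208 bytes
Per item: 637 MB = 637,000,000 bytes
⌊8,796,093,022,208 / 637,000,000⌋ = 13,808

13,808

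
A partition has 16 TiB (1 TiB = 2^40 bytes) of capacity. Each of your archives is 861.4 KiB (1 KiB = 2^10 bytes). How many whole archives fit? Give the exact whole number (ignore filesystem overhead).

19,944,124

Capacity: 16 TiB = 17,592,186,044,416 bytes
Per item: 861.4 KiB = 882,073.6 bytes
⌊17,592,186,044,416 / 882,073.6⌋ = 19,944,124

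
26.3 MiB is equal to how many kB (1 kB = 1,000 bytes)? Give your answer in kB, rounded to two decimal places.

26.3 MiB × 1,048,576 bytes/MiB = 27,577,548.8 bytes
1 kB = 10^3 bytes = 1,000 bytes
27,577,548.8 / 1,000 = 27,577.55 kB

27,577.55 kB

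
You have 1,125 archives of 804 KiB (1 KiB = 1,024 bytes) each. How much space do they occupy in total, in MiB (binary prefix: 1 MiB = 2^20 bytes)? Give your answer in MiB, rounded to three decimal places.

Total = 1,125 × 804 KiB = 904,500 KiB
= 904,500 × 1,024 bytes = 926,208,000 bytes
1 MiB = 1,048,576 bytes
926,208,000 / 1,048,576 = 883.301 MiB

883.301 MiB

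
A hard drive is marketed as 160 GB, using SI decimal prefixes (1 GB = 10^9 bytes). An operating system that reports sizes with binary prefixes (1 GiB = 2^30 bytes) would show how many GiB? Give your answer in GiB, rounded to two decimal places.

160 GB = 160 × 10^9 bytes = 160,000,000,000 bytes
1 GiB = 1,073,741,824 bytes
160,000,000,000 / 1,073,741,824 = 149.01 GiB

149.01 GiB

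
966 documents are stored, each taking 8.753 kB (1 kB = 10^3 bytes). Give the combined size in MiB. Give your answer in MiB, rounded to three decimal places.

8.064 MiB

Total = 966 × 8.753 kB = 8455.398 kB
= 8455.398 × 1,000 bytes = 8,455,398 bytes
1 MiB = 1,048,576 bytes
8,455,398 / 1,048,576 = 8.064 MiB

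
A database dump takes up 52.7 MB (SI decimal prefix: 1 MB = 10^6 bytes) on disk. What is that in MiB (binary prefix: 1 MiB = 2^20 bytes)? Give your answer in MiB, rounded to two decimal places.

52.7 MB × 1,000,000 bytes/MB = 52,700,000 bytes
1 MiB = 1,048,576 bytes
52,700,000 / 1,048,576 = 50.26 MiB

50.26 MiB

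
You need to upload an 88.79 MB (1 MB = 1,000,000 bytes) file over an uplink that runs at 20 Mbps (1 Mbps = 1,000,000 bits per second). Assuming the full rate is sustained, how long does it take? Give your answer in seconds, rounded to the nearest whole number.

88.79 MB = 88,790,000 bytes = 710,320,000 bits
20 Mbps = 20,000,000 bits/s
time = 710,320,000 / 20,000,000 = 36 s

36 seconds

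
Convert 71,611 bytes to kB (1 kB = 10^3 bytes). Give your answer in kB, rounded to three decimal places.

71.611 kB

71,611 bytes given.
1 kB = 1,000 bytes
71,611 / 1,000 = 71.611 kB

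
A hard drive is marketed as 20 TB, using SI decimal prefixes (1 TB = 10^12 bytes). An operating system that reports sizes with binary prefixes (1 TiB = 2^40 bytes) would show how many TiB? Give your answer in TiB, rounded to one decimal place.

20 TB = 20 × 10^12 bytes = 20,000,000,000,000 bytes
1 TiB = 1,099,511,627,776 bytes
20,000,000,000,000 / 1,099,511,627,776 = 18.2 TiB

18.2 TiB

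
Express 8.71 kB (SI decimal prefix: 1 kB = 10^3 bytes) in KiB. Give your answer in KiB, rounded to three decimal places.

8.71 kB = 8.71 × 10^3 bytes = 8,710 bytes
1 KiB = 2^10 bytes = 1,024 bytes
8,710 / 1,024 = 8.506 KiB

8.506 KiB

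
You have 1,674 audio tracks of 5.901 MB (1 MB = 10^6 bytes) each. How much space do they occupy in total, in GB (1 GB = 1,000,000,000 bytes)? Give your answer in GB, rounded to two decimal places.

9.88 GB

Total = 1,674 × 5.901 MB = 9878.274 MB
= 9878.274 × 1,000,000 bytes = 9,878,274,000 bytes
1 GB = 1,000,000,000 bytes
9,878,274,000 / 1,000,000,000 = 9.88 GB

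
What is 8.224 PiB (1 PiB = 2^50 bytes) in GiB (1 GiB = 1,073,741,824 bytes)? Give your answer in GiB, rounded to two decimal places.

8.224 PiB × 1,125,899,906,842,624 bytes/PiB = 9,259,400,833,873,739.776 bytes
1 GiB = 1,073,741,824 bytes
9,259,400,833,873,739.776 / 1,073,741,824 = 8,623,489.02 GiB

8,623,489.02 GiB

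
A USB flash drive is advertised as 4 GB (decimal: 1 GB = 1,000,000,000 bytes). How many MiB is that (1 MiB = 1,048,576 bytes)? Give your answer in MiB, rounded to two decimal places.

4 GB = 4 × 10^9 bytes = 4,000,000,000 bytes
1 MiB = 2^20 bytes = 1,048,576 bytes
4,000,000,000 / 1,048,576 = 3,814.70 MiB

3,814.70 MiB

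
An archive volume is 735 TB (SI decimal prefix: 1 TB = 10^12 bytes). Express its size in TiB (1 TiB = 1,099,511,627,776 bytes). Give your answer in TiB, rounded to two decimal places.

735 TB × 1,000,000,000,000 bytes/TB = 735,000,000,000,000 bytes
1 TiB = 1,099,511,627,776 bytes
735,000,000,000,000 / 1,099,511,627,776 = 668.48 TiB

668.48 TiB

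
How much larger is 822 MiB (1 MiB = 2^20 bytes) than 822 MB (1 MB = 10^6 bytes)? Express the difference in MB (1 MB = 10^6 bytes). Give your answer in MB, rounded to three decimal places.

822 MiB = 822 × 1,048,576 = 861,929,472 bytes
822 MB = 822 × 1,000,000 = 822,000,000 bytes
difference = 39,929,472 bytes
39,929,472 / 1,000,000 = 39.929 MB

39.929 MB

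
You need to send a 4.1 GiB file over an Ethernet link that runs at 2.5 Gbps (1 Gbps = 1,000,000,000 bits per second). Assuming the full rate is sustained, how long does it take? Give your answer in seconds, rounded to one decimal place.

4.1 GiB = 4,402,341,478.4 bytes = 35,218,731,827.2 bits
2.5 Gbps = 2,500,000,000 bits/s
time = 35,218,731,827.2 / 2,500,000,000 = 14.1 s

14.1 seconds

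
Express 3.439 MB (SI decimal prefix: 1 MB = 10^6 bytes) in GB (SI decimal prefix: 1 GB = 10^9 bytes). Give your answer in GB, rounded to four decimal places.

0.0034 GB

3.439 MB = 3.439 × 10^6 bytes = 3,439,000 bytes
1 GB = 1,000,000,000 bytes
3,439,000 / 1,000,000,000 = 0.0034 GB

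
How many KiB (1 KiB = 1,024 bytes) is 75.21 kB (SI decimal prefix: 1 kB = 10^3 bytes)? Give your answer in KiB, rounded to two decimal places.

75.21 kB = 75.21 × 10^3 bytes = 75,210 bytes
1 KiB = 1,024 bytes
75,210 / 1,024 = 73.45 KiB

73.45 KiB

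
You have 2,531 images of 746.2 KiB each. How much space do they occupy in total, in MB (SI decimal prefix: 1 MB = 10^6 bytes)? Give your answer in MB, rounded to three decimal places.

1,933.959 MB

Total = 2,531 × 746.2 KiB = 1888632.2 KiB
= 1888632.2 × 1,024 bytes = 1,933,959,372.8 bytes
1 MB = 1,000,000 bytes
1,933,959,372.8 / 1,000,000 = 1,933.959 MB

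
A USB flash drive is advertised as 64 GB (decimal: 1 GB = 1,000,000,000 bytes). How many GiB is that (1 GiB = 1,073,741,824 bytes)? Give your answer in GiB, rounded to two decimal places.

59.60 GiB

64 GB = 64 × 10^9 bytes = 64,000,000,000 bytes
1 GiB = 2^30 bytes = 1,073,741,824 bytes
64,000,000,000 / 1,073,741,824 = 59.60 GiB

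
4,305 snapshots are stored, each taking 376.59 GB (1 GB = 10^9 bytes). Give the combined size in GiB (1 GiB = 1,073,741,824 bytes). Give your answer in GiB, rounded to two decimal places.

Total = 4,305 × 376.59 GB = 1621219.95 GB
= 1621219.95 × 1,000,000,000 bytes = 1,621,219,950,000,000 bytes
1 GiB = 1,073,741,824 bytes
1,621,219,950,000,000 / 1,073,741,824 = 1,509,878.74 GiB

1,509,878.74 GiB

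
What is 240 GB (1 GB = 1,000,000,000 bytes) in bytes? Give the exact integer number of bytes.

240,000,000,000 bytes

240 × 1,000,000,000 = 240,000,000,000 bytes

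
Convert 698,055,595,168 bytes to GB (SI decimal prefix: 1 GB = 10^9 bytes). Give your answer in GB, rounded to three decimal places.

698.056 GB

698,055,595,168 bytes given.
1 GB = 10^9 bytes = 1,000,000,000 bytes
698,055,595,168 / 1,000,000,000 = 698.056 GB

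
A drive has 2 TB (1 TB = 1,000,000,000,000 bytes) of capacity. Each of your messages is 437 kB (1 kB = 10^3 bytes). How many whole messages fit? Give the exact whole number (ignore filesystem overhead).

4,576,659

Capacity: 2 TB = 2,000,000,000,000 bytes
Per item: 437 kB = 437,000 bytes
⌊2,000,000,000,000 / 437,000⌋ = 4,576,659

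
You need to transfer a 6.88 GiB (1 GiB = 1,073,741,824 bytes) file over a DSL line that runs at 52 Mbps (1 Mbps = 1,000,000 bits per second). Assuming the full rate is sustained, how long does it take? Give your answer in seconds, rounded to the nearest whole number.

1,137 seconds

6.88 GiB = 7,387,343,749.12 bytes = 59,098,749,992.96 bits
52 Mbps = 52,000,000 bits/s
time = 59,098,749,992.96 / 52,000,000 = 1,137 s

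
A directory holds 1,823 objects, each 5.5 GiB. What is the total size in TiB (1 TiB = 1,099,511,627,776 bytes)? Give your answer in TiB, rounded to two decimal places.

Total = 1,823 × 5.5 GiB = 10026.5 GiB
= 10026.5 × 1,073,741,824 bytes = 10,765,872,398,336 bytes
1 TiB = 1,099,511,627,776 bytes
10,765,872,398,336 / 1,099,511,627,776 = 9.79 TiB

9.79 TiB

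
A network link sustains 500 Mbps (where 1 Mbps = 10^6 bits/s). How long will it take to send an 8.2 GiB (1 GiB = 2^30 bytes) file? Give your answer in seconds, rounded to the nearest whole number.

8.2 GiB = 8,804,682,956.8 bytes = 70,437,463,654.4 bits
500 Mbps = 500,000,000 bits/s
time = 70,437,463,654.4 / 500,000,000 = 141 s

141 seconds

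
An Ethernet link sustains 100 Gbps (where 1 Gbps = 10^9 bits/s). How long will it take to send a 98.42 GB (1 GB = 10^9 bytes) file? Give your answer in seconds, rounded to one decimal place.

98.42 GB = 98,420,000,000 bytes = 787,360,000,000 bits
100 Gbps = 100,000,000,000 bits/s
time = 787,360,000,000 / 100,000,000,000 = 7.9 s

7.9 seconds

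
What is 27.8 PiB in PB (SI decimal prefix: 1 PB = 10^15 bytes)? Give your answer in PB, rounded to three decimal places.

31.300 PB

27.8 PiB = 27.8 × 2^50 bytes = 31,300,017,410,224,947.2 bytes
1 PB = 1,000,000,000,000,000 bytes
31,300,017,410,224,947.2 / 1,000,000,000,000,000 = 31.300 PB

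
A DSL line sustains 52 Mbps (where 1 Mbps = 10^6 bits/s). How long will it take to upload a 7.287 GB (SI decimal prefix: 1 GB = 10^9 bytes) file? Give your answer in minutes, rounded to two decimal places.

18.68 minutes

7.287 GB = 7,287,000,000 bytes = 58,296,000,000 bits
52 Mbps = 52,000,000 bits/s
time = 58,296,000,000 / 52,000,000 = 1,121.077 s
1,121.077 s / 60 = 18.68 minutes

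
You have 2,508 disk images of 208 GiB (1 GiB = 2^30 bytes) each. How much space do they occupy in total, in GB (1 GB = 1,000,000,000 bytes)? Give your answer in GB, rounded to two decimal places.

Total = 2,508 × 208 GiB = 521,664 GiB
= 521,664 × 1,073,741,824 bytes = 560,132,454,875,136 bytes
1 GB = 1,000,000,000 bytes
560,132,454,875,136 / 1,000,000,000 = 560,132.45 GB

560,132.45 GB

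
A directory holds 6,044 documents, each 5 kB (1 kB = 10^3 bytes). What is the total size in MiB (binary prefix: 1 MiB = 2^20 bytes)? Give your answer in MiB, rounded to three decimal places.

Total = 6,044 × 5 kB = 30,220 kB
= 30,220 × 1,000 bytes = 30,220,000 bytes
1 MiB = 1,048,576 bytes
30,220,000 / 1,048,576 = 28.820 MiB

28.820 MiB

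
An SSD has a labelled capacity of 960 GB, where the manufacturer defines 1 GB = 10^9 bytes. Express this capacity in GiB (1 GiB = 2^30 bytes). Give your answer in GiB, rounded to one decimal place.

894.1 GiB

960 GB × 1,000,000,000 bytes/GB = 960,000,000,000 bytes
1 GiB = 1,073,741,824 bytes
960,000,000,000 / 1,073,741,824 = 894.1 GiB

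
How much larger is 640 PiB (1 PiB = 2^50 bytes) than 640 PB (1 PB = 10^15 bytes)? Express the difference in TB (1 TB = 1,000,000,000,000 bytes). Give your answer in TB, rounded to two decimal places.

80,575.94 TB

640 PiB = 640 × 1,125,899,906,842,624 = 720,575,940,379,279,360 bytes
640 PB = 640 × 1,000,000,000,000,000 = 640,000,000,000,000,000 bytes
difference = 80,575,940,379,279,360 bytes
80,575,940,379,279,360 / 1,000,000,000,000 = 80,575.94 TB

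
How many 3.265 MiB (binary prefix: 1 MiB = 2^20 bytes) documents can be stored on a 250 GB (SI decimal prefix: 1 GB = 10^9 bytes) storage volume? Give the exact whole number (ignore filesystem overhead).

73,022

Capacity: 250 GB = 250,000,000,000 bytes
Per item: 3.265 MiB = 3,423,600.64 bytes
⌊250,000,000,000 / 3,423,600.64⌋ = 73,022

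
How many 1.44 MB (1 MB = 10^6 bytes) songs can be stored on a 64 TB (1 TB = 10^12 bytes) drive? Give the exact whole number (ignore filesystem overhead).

44,444,444

Capacity: 64 TB = 64,000,000,000,000 bytes
Per item: 1.44 MB = 1,440,000 bytes
⌊64,000,000,000,000 / 1,440,000⌋ = 44,444,444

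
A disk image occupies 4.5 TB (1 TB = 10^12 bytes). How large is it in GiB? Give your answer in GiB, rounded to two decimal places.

4.5 TB = 4.5 × 10^12 bytes = 4,500,000,000,000 bytes
1 GiB = 1,073,741,824 bytes
4,500,000,000,000 / 1,073,741,824 = 4,190.95 GiB

4,190.95 GiB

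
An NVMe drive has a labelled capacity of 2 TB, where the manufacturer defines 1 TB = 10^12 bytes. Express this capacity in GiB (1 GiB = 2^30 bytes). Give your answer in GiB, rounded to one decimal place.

2 TB = 2 × 10^12 bytes = 2,000,000,000,000 bytes
1 GiB = 2^30 bytes = 1,073,741,824 bytes
2,000,000,000,000 / 1,073,741,824 = 1,862.6 GiB

1,862.6 GiB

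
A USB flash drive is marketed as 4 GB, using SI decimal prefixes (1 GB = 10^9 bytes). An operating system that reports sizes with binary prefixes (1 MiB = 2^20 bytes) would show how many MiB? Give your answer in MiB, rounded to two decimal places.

3,814.70 MiB

4 GB = 4 × 10^9 bytes = 4,000,000,000 bytes
1 MiB = 1,048,576 bytes
4,000,000,000 / 1,048,576 = 3,814.70 MiB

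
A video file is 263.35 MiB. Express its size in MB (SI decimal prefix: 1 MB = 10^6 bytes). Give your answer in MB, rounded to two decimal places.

263.35 MiB = 263.35 × 2^20 bytes = 276,142,489.6 bytes
1 MB = 10^6 bytes = 1,000,000 bytes
276,142,489.6 / 1,000,000 = 276.14 MB

276.14 MB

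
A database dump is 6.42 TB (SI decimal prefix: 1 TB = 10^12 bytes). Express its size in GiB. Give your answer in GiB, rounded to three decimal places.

5,979.091 GiB

6.42 TB × 1,000,000,000,000 bytes/TB = 6,420,000,000,000 bytes
1 GiB = 2^30 bytes = 1,073,741,824 bytes
6,420,000,000,000 / 1,073,741,824 = 5,979.091 GiB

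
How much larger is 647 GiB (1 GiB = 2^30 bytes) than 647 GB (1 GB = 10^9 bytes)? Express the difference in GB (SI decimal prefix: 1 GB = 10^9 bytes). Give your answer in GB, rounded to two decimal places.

47.71 GB

647 GiB = 647 × 1,073,741,824 = 694,710,960,128 bytes
647 GB = 647 × 1,000,000,000 = 647,000,000,000 bytes
difference = 47,710,960,128 bytes
47,710,960,128 / 1,000,000,000 = 47.71 GB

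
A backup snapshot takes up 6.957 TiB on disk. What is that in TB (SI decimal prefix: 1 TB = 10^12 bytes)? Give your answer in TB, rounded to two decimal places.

7.65 TB

6.957 TiB × 1,099,511,627,776 bytes/TiB = 7,649,302,394,437.632 bytes
1 TB = 1,000,000,000,000 bytes
7,649,302,394,437.632 / 1,000,000,000,000 = 7.65 TB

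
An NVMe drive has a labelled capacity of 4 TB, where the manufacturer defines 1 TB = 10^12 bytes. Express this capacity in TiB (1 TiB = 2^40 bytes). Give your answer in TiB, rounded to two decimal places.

3.64 TiB

4 TB = 4 × 10^12 bytes = 4,000,000,000,000 bytes
1 TiB = 1,099,511,627,776 bytes
4,000,000,000,000 / 1,099,511,627,776 = 3.64 TiB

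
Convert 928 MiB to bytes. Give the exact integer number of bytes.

928 × 1,048,576 = 973,078,528 bytes

973,078,528 bytes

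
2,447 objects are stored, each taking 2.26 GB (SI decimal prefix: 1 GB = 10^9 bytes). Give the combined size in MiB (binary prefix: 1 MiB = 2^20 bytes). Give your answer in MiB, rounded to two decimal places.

5,274,028.78 MiB

Total = 2,447 × 2.26 GB = 5530.22 GB
= 5530.22 × 1,000,000,000 bytes = 5,530,220,000,000 bytes
1 MiB = 1,048,576 bytes
5,530,220,000,000 / 1,048,576 = 5,274,028.78 MiB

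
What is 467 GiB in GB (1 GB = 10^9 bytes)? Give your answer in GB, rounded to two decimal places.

467 GiB × 1,073,741,824 bytes/GiB = 501,437,431,808 bytes
1 GB = 10^9 bytes = 1,000,000,000 bytes
501,437,431,808 / 1,000,000,000 = 501.44 GB

501.44 GB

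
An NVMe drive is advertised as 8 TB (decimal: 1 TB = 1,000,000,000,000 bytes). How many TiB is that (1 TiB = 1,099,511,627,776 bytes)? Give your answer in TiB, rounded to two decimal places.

7.28 TiB

8 TB = 8 × 10^12 bytes = 8,000,000,000,000 bytes
1 TiB = 1,099,511,627,776 bytes
8,000,000,000,000 / 1,099,511,627,776 = 7.28 TiB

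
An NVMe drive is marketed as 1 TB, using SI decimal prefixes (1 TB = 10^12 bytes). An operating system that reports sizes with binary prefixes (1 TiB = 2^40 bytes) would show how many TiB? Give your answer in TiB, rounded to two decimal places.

1 TB = 1 × 10^12 bytes = 1,000,000,000,000 bytes
1 TiB = 1,099,511,627,776 bytes
1,000,000,000,000 / 1,099,511,627,776 = 0.91 TiB

0.91 TiB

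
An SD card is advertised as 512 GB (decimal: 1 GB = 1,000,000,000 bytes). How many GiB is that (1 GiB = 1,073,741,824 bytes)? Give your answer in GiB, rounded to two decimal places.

512 GB × 1,000,000,000 bytes/GB = 512,000,000,000 bytes
1 GiB = 1,073,741,824 bytes
512,000,000,000 / 1,073,741,824 = 476.84 GiB

476.84 GiB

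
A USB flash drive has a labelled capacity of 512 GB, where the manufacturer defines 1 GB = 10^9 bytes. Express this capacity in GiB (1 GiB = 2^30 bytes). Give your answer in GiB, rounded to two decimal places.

512 GB = 512 × 10^9 bytes = 512,000,000,000 bytes
1 GiB = 1,073,741,824 bytes
512,000,000,000 / 1,073,741,824 = 476.84 GiB

476.84 GiB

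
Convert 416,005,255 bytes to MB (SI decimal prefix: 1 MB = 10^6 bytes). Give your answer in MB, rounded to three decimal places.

416.005 MB

416,005,255 bytes given.
1 MB = 10^6 bytes = 1,000,000 bytes
416,005,255 / 1,000,000 = 416.005 MB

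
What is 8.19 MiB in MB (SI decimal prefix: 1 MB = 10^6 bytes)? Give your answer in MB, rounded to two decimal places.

8.59 MB

8.19 MiB = 8.19 × 2^20 bytes = 8,587,837.44 bytes
1 MB = 10^6 bytes = 1,000,000 bytes
8,587,837.44 / 1,000,000 = 8.59 MB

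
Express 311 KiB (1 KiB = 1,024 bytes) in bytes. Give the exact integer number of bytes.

318,464 bytes

311 × 1,024 = 318,464 bytes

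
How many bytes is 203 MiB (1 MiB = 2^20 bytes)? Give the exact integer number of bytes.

212,860,928 bytes

203 × 1,048,576 = 212,860,928 bytes  (1 MiB = 2^20 bytes)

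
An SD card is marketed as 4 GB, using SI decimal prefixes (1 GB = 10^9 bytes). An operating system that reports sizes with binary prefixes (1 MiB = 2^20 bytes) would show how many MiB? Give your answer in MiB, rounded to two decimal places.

3,814.70 MiB

4 GB = 4 × 10^9 bytes = 4,000,000,000 bytes
1 MiB = 2^20 bytes = 1,048,576 bytes
4,000,000,000 / 1,048,576 = 3,814.70 MiB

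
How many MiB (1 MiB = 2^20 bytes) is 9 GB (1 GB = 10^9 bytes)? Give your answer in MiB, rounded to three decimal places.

9 GB × 1,000,000,000 bytes/GB = 9,000,000,000 bytes
1 MiB = 2^20 bytes = 1,048,576 bytes
9,000,000,000 / 1,048,576 = 8,583.069 MiB

8,583.069 MiB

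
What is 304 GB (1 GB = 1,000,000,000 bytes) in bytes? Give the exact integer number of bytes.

304,000,000,000 bytes

304 × 1,000,000,000 = 304,000,000,000 bytes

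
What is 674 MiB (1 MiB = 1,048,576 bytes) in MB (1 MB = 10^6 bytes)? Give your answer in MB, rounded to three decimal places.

706.740 MB

674 MiB = 674 × 2^20 bytes = 706,740,224 bytes
1 MB = 10^6 bytes = 1,000,000 bytes
706,740,224 / 1,000,000 = 706.740 MB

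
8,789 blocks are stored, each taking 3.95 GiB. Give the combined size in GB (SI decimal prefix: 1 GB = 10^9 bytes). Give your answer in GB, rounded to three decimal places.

37,276.612 GB

Total = 8,789 × 3.95 GiB = 34716.55 GiB
= 34716.55 × 1,073,741,824 bytes = 37,276,611,719,987.2 bytes
1 GB = 1,000,000,000 bytes
37,276,611,719,987.2 / 1,000,000,000 = 37,276.612 GB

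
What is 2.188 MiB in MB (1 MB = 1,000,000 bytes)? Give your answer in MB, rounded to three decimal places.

2.294 MB

2.188 MiB = 2.188 × 2^20 bytes = 2,294,284.288 bytes
1 MB = 10^6 bytes = 1,000,000 bytes
2,294,284.288 / 1,000,000 = 2.294 MB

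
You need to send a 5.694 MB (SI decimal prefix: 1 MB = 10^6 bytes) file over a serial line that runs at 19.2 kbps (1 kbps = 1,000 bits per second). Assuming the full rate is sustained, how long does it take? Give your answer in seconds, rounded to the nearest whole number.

5.694 MB = 5,694,000 bytes = 45,552,000 bits
19.2 kbps = 19,200 bits/s
time = 45,552,000 / 19,200 = 2,373 s

2,373 seconds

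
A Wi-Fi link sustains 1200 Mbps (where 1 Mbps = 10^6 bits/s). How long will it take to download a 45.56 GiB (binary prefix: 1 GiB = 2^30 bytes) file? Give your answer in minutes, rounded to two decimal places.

5.44 minutes

45.56 GiB = 48,919,677,501.44 bytes = 391,357,420,011.52 bits
1200 Mbps = 1,200,000,000 bits/s
time = 391,357,420,011.52 / 1,200,000,000 = 326.131 s
326.131 s / 60 = 5.44 minutes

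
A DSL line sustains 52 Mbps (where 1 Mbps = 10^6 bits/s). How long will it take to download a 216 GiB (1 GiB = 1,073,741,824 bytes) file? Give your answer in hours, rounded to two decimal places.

216 GiB = 231,928,233,984 bytes = 1,855,425,871,872 bits
52 Mbps = 52,000,000 bits/s
time = 1,855,425,871,872 / 52,000,000 = 35,681.2668 s
35,681.2668 s / 3600 = 9.91 hours

9.91 hours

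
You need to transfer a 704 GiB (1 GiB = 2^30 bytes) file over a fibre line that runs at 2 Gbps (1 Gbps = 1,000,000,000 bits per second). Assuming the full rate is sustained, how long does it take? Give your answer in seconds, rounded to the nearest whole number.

704 GiB = 755,914,244,096 bytes = 6,047,313,952,768 bits
2 Gbps = 2,000,000,000 bits/s
time = 6,047,313,952,768 / 2,000,000,000 = 3,024 s

3,024 seconds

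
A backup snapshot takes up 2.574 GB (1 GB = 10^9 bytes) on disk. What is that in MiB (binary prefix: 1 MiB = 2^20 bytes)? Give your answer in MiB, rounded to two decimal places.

2,454.76 MiB

2.574 GB × 1,000,000,000 bytes/GB = 2,574,000,000 bytes
1 MiB = 1,048,576 bytes
2,574,000,000 / 1,048,576 = 2,454.76 MiB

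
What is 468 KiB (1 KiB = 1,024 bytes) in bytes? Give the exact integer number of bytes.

479,232 bytes

468 × 1,024 = 479,232 bytes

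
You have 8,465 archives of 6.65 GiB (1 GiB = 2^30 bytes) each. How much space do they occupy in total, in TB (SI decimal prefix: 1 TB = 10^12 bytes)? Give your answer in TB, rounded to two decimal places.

Total = 8,465 × 6.65 GiB = 56292.25 GiB
= 56292.25 × 1,073,741,824 bytes = 60,443,343,192,064 bytes
1 TB = 1,000,000,000,000 bytes
60,443,343,192,064 / 1,000,000,000,000 = 60.44 TB

60.44 TB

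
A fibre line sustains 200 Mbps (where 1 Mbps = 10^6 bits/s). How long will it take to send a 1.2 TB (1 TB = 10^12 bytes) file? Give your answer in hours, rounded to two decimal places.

13.33 hours

1.2 TB = 1,200,000,000,000 bytes = 9,600,000,000,000 bits
200 Mbps = 200,000,000 bits/s
time = 9,600,000,000,000 / 200,000,000 = 48,000.0000 s
48,000.0000 s / 3600 = 13.33 hours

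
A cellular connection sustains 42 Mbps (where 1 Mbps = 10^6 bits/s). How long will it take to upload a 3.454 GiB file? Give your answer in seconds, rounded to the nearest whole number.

3.454 GiB = 3,708,704,260.096 bytes = 29,669,634,080.768 bits
42 Mbps = 42,000,000 bits/s
time = 29,669,634,080.768 / 42,000,000 = 706 s

706 seconds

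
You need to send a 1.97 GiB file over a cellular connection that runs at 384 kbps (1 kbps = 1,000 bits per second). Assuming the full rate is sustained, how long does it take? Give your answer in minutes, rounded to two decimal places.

1.97 GiB = 2,115,271,393.28 bytes = 16,922,171,146.24 bits
384 kbps = 384,000 bits/s
time = 16,922,171,146.24 / 384,000 = 44,068.154 s
44,068.154 s / 60 = 734.47 minutes

734.47 minutes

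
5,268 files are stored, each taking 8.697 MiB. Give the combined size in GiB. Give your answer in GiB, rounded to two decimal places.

Total = 5,268 × 8.697 MiB = 45815.796 MiB
= 45815.796 × 1,048,576 bytes = 48,041,344,106.496 bytes
1 GiB = 1,073,741,824 bytes
48,041,344,106.496 / 1,073,741,824 = 44.74 GiB

44.74 GiB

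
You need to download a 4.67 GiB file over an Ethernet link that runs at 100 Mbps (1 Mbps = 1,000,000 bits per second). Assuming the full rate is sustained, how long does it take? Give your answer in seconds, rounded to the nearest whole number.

4.67 GiB = 5,014,374,318.08 bytes = 40,114,994,544.64 bits
100 Mbps = 100,000,000 bits/s
time = 40,114,994,544.64 / 100,000,000 = 401 s

401 seconds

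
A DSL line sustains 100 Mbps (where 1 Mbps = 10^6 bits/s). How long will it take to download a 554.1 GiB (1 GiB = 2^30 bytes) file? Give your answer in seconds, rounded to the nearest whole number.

47,597 seconds

554.1 GiB = 594,960,344,678.4 bytes = 4,759,682,757,427.2 bits
100 Mbps = 100,000,000 bits/s
time = 4,759,682,757,427.2 / 100,000,000 = 47,597 s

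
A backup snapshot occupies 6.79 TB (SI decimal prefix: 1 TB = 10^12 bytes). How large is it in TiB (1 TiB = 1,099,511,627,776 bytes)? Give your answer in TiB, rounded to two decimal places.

6.79 TB = 6.79 × 10^12 bytes = 6,790,000,000,000 bytes
1 TiB = 2^40 bytes = 1,099,511,627,776 bytes
6,790,000,000,000 / 1,099,511,627,776 = 6.18 TiB

6.18 TiB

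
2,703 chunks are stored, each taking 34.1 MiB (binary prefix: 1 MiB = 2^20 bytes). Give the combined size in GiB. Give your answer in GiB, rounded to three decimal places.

90.012 GiB

Total = 2,703 × 34.1 MiB = 92172.3 MiB
= 92172.3 × 1,048,576 bytes = 96,649,661,644.8 bytes
1 GiB = 1,073,741,824 bytes
96,649,661,644.8 / 1,073,741,824 = 90.012 GiB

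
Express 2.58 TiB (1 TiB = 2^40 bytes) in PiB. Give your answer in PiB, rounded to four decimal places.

2.58 TiB = 2.58 × 2^40 bytes = 2,836,739,999,662.08 bytes
1 PiB = 1,125,899,906,842,624 bytes
2,836,739,999,662.08 / 1,125,899,906,842,624 = 0.0025 PiB

0.0025 PiB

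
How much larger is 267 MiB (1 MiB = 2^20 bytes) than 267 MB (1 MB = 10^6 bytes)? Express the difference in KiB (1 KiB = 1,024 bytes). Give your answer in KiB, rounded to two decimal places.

267 MiB = 267 × 1,048,576 = 279,969,792 bytes
267 MB = 267 × 1,000,000 = 267,000,000 bytes
difference = 12,969,792 bytes
12,969,792 / 1,024 = 12,665.81 KiB

12,665.81 KiB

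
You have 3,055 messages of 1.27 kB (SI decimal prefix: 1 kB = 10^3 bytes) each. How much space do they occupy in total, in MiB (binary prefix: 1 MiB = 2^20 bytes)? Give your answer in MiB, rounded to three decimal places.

3.700 MiB

Total = 3,055 × 1.27 kB = 3879.85 kB
= 3879.85 × 1,000 bytes = 3,879,850 bytes
1 MiB = 1,048,576 bytes
3,879,850 / 1,048,576 = 3.700 MiB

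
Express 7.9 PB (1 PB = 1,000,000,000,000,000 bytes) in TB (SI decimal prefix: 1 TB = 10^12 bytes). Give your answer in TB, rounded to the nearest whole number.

7.9 PB = 7.9 × 10^15 bytes = 7,900,000,000,000,000 bytes
1 TB = 10^12 bytes = 1,000,000,000,000 bytes
7,900,000,000,000,000 / 1,000,000,000,000 = 7,900 TB

7,900 TB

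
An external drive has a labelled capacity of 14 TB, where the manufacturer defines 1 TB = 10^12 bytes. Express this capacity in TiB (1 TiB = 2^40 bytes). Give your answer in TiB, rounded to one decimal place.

12.7 TiB

14 TB × 1,000,000,000,000 bytes/TB = 14,000,000,000,000 bytes
1 TiB = 1,099,511,627,776 bytes
14,000,000,000,000 / 1,099,511,627,776 = 12.7 TiB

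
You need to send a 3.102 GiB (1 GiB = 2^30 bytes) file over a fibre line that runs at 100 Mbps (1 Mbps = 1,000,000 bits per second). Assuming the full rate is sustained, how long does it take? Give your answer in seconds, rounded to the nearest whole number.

266 seconds

3.102 GiB = 3,330,747,138.048 bytes = 26,645,977,104.384 bits
100 Mbps = 100,000,000 bits/s
time = 26,645,977,104.384 / 100,000,000 = 266 s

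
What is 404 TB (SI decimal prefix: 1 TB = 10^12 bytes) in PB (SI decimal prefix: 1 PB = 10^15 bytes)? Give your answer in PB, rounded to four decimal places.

0.4040 PB

404 TB = 404 × 10^12 bytes = 404,000,000,000,000 bytes
1 PB = 1,000,000,000,000,000 bytes
404,000,000,000,000 / 1,000,000,000,000,000 = 0.4040 PB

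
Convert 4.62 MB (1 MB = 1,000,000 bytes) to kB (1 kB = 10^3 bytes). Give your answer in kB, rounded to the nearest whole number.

4,620 kB

4.62 MB = 4.62 × 10^6 bytes = 4,620,000 bytes
1 kB = 1,000 bytes
4,620,000 / 1,000 = 4,620 kB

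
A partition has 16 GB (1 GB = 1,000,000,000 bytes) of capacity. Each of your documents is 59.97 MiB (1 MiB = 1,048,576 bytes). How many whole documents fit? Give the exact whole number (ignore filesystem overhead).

Capacity: 16 GB = 16,000,000,000 bytes
Per item: 59.97 MiB = 62,883,102.72 bytes
⌊16,000,000,000 / 62,883,102.72⌋ = 254

254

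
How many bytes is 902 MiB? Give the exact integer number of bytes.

945,815,552 bytes

902 × 1,048,576 = 945,815,552 bytes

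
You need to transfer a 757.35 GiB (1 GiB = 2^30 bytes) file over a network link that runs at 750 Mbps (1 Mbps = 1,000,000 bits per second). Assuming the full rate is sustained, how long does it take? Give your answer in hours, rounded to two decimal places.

2.41 hours

757.35 GiB = 813,198,370,406.4 bytes = 6,505,586,963,251.2 bits
750 Mbps = 750,000,000 bits/s
time = 6,505,586,963,251.2 / 750,000,000 = 8,674.1160 s
8,674.1160 s / 3600 = 2.41 hours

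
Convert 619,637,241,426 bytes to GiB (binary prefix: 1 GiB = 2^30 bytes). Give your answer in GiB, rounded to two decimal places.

577.08 GiB

619,637,241,426 bytes given.
1 GiB = 2^30 bytes = 1,073,741,824 bytes
619,637,241,426 / 1,073,741,824 = 577.08 GiB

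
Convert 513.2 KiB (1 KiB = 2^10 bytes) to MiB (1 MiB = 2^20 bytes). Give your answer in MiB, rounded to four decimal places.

513.2 KiB = 513.2 × 2^10 bytes = 525,516.8 bytes
1 MiB = 2^20 bytes = 1,048,576 bytes
525,516.8 / 1,048,576 = 0.5012 MiB

0.5012 MiB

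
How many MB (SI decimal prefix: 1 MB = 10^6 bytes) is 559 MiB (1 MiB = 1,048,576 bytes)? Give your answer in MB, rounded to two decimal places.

559 MiB × 1,048,576 bytes/MiB = 586,153,984 bytes
1 MB = 10^6 bytes = 1,000,000 bytes
586,153,984 / 1,000,000 = 586.15 MB

586.15 MB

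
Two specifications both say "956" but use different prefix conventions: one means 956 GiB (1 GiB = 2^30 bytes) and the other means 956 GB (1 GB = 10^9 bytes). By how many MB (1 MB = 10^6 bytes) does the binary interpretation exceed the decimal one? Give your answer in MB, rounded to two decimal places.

70,497.18 MB

956 GiB = 956 × 1,073,741,824 = 1,026,497,183,744 bytes
956 GB = 956 × 1,000,000,000 = 956,000,000,000 bytes
difference = 70,497,183,744 bytes
70,497,183,744 / 1,000,000 = 70,497.18 MB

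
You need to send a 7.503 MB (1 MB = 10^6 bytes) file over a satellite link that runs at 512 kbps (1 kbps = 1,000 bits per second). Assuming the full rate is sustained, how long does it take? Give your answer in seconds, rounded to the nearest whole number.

117 seconds

7.503 MB = 7,503,000 bytes = 60,024,000 bits
512 kbps = 512,000 bits/s
time = 60,024,000 / 512,000 = 117 s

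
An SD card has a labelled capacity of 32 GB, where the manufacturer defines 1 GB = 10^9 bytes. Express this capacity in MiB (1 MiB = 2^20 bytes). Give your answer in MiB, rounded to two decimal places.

32 GB × 1,000,000,000 bytes/GB = 32,000,000,000 bytes
1 MiB = 2^20 bytes = 1,048,576 bytes
32,000,000,000 / 1,048,576 = 30,517.58 MiB

30,517.58 MiB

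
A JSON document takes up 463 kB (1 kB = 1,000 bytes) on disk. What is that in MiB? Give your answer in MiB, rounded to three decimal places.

463 kB = 463 × 10^3 bytes = 463,000 bytes
1 MiB = 1,048,576 bytes
463,000 / 1,048,576 = 0.442 MiB

0.442 MiB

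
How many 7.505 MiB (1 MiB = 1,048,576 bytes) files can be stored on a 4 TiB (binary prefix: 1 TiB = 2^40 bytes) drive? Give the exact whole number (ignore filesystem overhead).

558,867

Capacity: 4 TiB = 4,398,046,511,104 bytes
Per item: 7.505 MiB = 7,869,562.88 bytes
⌊4,398,046,511,104 / 7,869,562.88⌋ = 558,867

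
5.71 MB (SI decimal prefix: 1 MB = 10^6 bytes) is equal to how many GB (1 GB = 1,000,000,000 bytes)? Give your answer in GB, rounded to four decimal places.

0.0057 GB

5.71 MB = 5.71 × 10^6 bytes = 5,710,000 bytes
1 GB = 1,000,000,000 bytes
5,710,000 / 1,000,000,000 = 0.0057 GB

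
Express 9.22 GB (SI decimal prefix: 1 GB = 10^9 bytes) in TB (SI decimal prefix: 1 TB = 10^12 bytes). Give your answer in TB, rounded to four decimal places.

9.22 GB = 9.22 × 10^9 bytes = 9,220,000,000 bytes
1 TB = 10^12 bytes = 1,000,000,000,000 bytes
9,220,000,000 / 1,000,000,000,000 = 0.0092 TB

0.0092 TB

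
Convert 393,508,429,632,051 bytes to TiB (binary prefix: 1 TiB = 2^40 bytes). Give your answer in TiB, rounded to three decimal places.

393,508,429,632,051 bytes given.
1 TiB = 2^40 bytes = 1,099,511,627,776 bytes
393,508,429,632,051 / 1,099,511,627,776 = 357.894 TiB

357.894 TiB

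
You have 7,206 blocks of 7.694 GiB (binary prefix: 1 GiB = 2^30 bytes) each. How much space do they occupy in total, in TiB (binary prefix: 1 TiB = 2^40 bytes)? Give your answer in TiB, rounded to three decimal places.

54.144 TiB

Total = 7,206 × 7.694 GiB = 55442.964 GiB
= 55442.964 × 1,073,741,824 bytes = 59,531,429,293,326.336 bytes
1 TiB = 1,099,511,627,776 bytes
59,531,429,293,326.336 / 1,099,511,627,776 = 54.144 TiB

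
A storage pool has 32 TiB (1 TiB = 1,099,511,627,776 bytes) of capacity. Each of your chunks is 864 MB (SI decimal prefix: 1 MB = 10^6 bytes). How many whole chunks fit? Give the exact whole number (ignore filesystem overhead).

Capacity: 32 TiB = 35,184,372,088,832 bytes
Per item: 864 MB = 864,000,000 bytes
⌊35,184,372,088,832 / 864,000,000⌋ = 40,722

40,722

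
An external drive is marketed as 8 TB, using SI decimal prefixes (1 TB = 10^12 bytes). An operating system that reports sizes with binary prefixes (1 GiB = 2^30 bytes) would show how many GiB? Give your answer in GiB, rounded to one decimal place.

8 TB × 1,000,000,000,000 bytes/TB = 8,000,000,000,000 bytes
1 GiB = 2^30 bytes = 1,073,741,824 bytes
8,000,000,000,000 / 1,073,741,824 = 7,450.6 GiB

7,450.6 GiB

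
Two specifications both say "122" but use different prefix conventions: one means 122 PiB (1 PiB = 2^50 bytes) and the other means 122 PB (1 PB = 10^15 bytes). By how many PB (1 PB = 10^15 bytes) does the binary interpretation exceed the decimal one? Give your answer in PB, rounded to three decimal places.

15.360 PB

122 PiB = 122 × 1,125,899,906,842,624 = 137,359,788,634,800,128 bytes
122 PB = 122 × 1,000,000,000,000,000 = 122,000,000,000,000,000 bytes
difference = 15,359,788,634,800,128 bytes
15,359,788,634,800,128 / 1,000,000,000,000,000 = 15.360 PB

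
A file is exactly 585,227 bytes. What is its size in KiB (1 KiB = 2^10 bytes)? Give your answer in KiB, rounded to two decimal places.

571.51 KiB

585,227 bytes given.
1 KiB = 2^10 bytes = 1,024 bytes
585,227 / 1,024 = 571.51 KiB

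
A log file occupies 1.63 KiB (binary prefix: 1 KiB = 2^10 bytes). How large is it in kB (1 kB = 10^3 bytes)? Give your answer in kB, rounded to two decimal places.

1.63 KiB × 1,024 bytes/KiB = 1,669.12 bytes
1 kB = 1,000 bytes
1,669.12 / 1,000 = 1.67 kB

1.67 kB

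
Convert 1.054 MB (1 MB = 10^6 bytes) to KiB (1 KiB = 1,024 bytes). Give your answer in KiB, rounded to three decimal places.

1,029.297 KiB

1.054 MB × 1,000,000 bytes/MB = 1,054,000 bytes
1 KiB = 2^10 bytes = 1,024 bytes
1,054,000 / 1,024 = 1,029.297 KiB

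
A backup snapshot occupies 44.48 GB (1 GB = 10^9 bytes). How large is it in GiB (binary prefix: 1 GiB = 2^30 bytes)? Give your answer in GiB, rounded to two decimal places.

41.43 GiB

44.48 GB × 1,000,000,000 bytes/GB = 44,480,000,000 bytes
1 GiB = 2^30 bytes = 1,073,741,824 bytes
44,480,000,000 / 1,073,741,824 = 41.43 GiB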